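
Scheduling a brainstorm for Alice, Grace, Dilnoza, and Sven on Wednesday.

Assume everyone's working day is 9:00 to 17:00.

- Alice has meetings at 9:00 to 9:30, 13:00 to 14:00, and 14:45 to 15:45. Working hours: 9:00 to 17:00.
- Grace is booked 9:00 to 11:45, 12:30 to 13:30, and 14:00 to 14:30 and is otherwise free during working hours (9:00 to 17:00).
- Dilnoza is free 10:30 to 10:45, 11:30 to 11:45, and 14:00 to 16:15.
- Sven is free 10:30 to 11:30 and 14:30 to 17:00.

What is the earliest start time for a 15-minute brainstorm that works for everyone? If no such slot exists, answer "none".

Alice free within 09:00–17:00: 09:30–13:00, 14:00–14:45, 15:45–17:00.
Grace free within 09:00–17:00: 11:45–12:30, 13:30–14:00, 14:30–17:00.
Alice ∩ Grace: 11:45–12:30, 14:30–14:45, 15:45–17:00.
Alice ∩ Grace ∩ Dilnoza: 14:30–14:45, 15:45–16:15.
Alice ∩ Grace ∩ Dilnoza ∩ Sven: 14:30–14:45, 15:45–16:15.
Windows ≥ 15 min: 14:30–14:45, 15:45–16:15.
Earliest such window starts at 14:30.

14:30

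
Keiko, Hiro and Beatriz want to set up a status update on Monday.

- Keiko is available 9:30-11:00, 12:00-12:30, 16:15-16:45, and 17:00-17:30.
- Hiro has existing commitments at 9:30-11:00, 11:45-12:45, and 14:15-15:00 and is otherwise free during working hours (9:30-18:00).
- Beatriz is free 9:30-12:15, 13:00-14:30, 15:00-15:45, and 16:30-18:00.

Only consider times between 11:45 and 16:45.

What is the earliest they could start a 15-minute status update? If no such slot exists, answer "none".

Hiro free within 09:30–18:00: 11:00–11:45, 12:45–14:15, 15:00–18:00.
Keiko ∩ Hiro: 16:15–16:45, 17:00–17:30.
Keiko ∩ Hiro ∩ Beatriz: 16:30–16:45, 17:00–17:30.
Restricted to 11:45–16:45: 16:30–16:45.
Windows ≥ 15 min: 16:30–16:45.
Earliest such window starts at 16:30.

16:30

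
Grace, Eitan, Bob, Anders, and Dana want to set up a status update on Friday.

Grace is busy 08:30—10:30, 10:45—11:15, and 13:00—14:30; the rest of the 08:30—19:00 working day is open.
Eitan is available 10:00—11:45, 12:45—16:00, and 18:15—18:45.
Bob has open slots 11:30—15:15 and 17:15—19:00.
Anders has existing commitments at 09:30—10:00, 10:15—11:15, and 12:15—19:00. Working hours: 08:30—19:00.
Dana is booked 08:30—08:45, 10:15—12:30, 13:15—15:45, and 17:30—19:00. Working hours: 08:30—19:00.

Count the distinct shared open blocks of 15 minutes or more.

0

Grace free within 08:30–19:00: 10:30–10:45, 11:15–13:00, 14:30–19:00.
Anders free within 08:30–19:00: 08:30–09:30, 10:00–10:15, 11:15–12:15.
Dana free within 08:30–19:00: 08:45–10:15, 12:30–13:15, 15:45–17:30.
Grace ∩ Eitan: 10:30–10:45, 11:15–11:45, 12:45–13:00, 14:30–16:00, 18:15–18:45.
Grace ∩ Eitan ∩ Bob: 11:30–11:45, 12:45–13:00, 14:30–15:15, 18:15–18:45.
Grace ∩ Eitan ∩ Bob ∩ Anders: 11:30–11:45.
Grace ∩ Eitan ∩ Bob ∩ Anders ∩ Dana: (none).
Windows ≥ 15 min: (none).
That's 0 windows.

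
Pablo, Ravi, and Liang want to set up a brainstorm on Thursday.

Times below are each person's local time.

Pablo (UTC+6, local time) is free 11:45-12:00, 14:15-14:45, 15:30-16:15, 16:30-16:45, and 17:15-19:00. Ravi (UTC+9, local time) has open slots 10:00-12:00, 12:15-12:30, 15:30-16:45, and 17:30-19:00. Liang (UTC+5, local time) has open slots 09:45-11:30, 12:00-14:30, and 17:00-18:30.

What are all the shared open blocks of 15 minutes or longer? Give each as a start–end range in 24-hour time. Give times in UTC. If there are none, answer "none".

08:30–08:45

Pablo → UTC: 05:45–06:00, 08:15–08:45, 09:30–10:15, 10:30–10:45, 11:15–13:00.
Ravi → UTC: 01:00–03:00, 03:15–03:30, 06:30–07:45, 08:30–10:00.
Liang → UTC: 04:45–06:30, 07:00–09:30, 12:00–13:30.
Pablo ∩ Ravi: 08:30–08:45, 09:30–10:00.
Pablo ∩ Ravi ∩ Liang: 08:30–08:45.
Windows ≥ 15 min: 08:30–08:45.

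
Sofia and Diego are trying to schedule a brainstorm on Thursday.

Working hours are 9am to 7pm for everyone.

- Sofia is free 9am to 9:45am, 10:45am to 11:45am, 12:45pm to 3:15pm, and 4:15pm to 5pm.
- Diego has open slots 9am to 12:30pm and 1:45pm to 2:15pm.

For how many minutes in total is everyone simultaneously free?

Sofia ∩ Diego: 09:00–09:45, 10:45–11:45, 13:45–14:15.
Total common minutes: 45 + 60 + 30 = 135.

135 minutes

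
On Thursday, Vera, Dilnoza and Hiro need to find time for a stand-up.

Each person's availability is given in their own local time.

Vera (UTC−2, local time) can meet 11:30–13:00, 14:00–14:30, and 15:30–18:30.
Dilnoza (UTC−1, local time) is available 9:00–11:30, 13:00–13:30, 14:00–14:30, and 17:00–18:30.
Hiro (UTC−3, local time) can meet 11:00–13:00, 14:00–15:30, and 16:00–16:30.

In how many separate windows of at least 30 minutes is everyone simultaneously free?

Vera → UTC: 13:30–15:00, 16:00–16:30, 17:30–20:30.
Dilnoza → UTC: 10:00–12:30, 14:00–14:30, 15:00–15:30, 18:00–19:30.
Hiro → UTC: 14:00–16:00, 17:00–18:30, 19:00–19:30.
Vera ∩ Dilnoza: 14:00–14:30, 18:00–19:30.
Vera ∩ Dilnoza ∩ Hiro: 14:00–14:30, 18:00–18:30, 19:00–19:30.
Windows ≥ 30 min: 14:00–14:30, 18:00–18:30, 19:00–19:30.
That's 3 windows.

3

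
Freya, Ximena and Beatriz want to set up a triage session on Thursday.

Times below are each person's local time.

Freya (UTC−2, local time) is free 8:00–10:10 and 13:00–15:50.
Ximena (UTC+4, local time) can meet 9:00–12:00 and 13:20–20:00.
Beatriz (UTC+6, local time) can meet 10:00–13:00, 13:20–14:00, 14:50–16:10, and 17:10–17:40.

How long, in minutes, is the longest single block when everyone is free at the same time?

Freya → UTC: 10:00–12:10, 15:00–17:50.
Ximena → UTC: 05:00–08:00, 09:20–16:00.
Beatriz → UTC: 04:00–07:00, 07:20–08:00, 08:50–10:10, 11:10–11:40.
Freya ∩ Ximena: 10:00–12:10, 15:00–16:00.
Freya ∩ Ximena ∩ Beatriz: 10:00–10:10, 11:10–11:40.
Common window lengths: 10, 30 min; longest is 30.

30 minutes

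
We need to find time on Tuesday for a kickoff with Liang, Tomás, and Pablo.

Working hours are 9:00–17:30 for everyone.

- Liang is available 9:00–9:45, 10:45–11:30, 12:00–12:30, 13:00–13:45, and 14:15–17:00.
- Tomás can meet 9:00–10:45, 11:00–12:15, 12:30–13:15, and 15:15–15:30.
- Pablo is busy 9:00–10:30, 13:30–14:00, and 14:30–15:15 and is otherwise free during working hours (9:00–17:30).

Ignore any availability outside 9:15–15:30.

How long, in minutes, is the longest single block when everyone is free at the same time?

Pablo free within 09:00–17:30: 10:30–13:30, 14:00–14:30, 15:15–17:30.
Liang ∩ Tomás: 09:00–09:45, 11:00–11:30, 12:00–12:15, 13:00–13:15, 15:15–15:30.
Liang ∩ Tomás ∩ Pablo: 11:00–11:30, 12:00–12:15, 13:00–13:15, 15:15–15:30.
Restricted to 09:15–15:30: 11:00–11:30, 12:00–12:15, 13:00–13:15, 15:15–15:30.
Common window lengths: 30, 15, 15, 15 min; longest is 30.

30 minutes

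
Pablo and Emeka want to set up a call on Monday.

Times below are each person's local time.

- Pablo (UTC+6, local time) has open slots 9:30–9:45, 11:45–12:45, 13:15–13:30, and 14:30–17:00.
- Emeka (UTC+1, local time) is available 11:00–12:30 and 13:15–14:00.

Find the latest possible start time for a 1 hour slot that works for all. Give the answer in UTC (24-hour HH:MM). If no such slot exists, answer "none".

10:00

Pablo → UTC: 03:30–03:45, 05:45–06:45, 07:15–07:30, 08:30–11:00.
Emeka → UTC: 10:00–11:30, 12:15–13:00.
Pablo ∩ Emeka: 10:00–11:00.
Windows ≥ 60 min: 10:00–11:00.
Latest start in the last window 10:00–11:00 is 11:00 − 60 min = 10:00.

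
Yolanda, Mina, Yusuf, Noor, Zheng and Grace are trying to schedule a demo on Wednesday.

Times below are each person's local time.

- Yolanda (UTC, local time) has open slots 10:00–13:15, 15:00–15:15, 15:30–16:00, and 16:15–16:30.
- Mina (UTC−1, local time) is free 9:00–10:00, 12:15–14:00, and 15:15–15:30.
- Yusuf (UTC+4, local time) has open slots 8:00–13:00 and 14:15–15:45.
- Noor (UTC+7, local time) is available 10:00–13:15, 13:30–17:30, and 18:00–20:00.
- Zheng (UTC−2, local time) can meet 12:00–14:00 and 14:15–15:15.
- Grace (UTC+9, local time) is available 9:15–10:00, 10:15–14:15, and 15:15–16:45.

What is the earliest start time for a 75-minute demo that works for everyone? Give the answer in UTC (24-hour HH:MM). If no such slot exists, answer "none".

none

Yolanda → UTC: 10:00–13:15, 15:00–15:15, 15:30–16:00, 16:15–16:30.
Mina → UTC: 10:00–11:00, 13:15–15:00, 16:15–16:30.
Yusuf → UTC: 04:00–09:00, 10:15–11:45.
Noor → UTC: 03:00–06:15, 06:30–10:30, 11:00–13:00.
Zheng → UTC: 14:00–16:00, 16:15–17:15.
Grace → UTC: 00:15–01:00, 01:15–05:15, 06:15–07:45.
Yolanda ∩ Mina: 10:00–11:00, 16:15–16:30.
Yolanda ∩ Mina ∩ Yusuf: 10:15–11:00.
Yolanda ∩ Mina ∩ Yusuf ∩ Noor: 10:15–10:30.
Yolanda ∩ Mina ∩ Yusuf ∩ Noor ∩ Zheng: (none).
Yolanda ∩ Mina ∩ Yusuf ∩ Noor ∩ Zheng ∩ Grace: (none).
Windows ≥ 75 min: (none).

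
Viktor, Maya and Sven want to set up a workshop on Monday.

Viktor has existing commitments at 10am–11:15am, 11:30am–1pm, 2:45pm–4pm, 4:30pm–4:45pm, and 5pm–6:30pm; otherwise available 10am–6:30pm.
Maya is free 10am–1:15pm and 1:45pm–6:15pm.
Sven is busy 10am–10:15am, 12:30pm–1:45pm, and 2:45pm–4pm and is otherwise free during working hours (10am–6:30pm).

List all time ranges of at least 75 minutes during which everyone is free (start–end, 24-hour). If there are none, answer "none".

Viktor free within 10:00–18:30: 11:15–11:30, 13:00–14:45, 16:00–16:30, 16:45–17:00.
Sven free within 10:00–18:30: 10:15–12:30, 13:45–14:45, 16:00–18:30.
Viktor ∩ Maya: 11:15–11:30, 13:00–13:15, 13:45–14:45, 16:00–16:30, 16:45–17:00.
Viktor ∩ Maya ∩ Sven: 11:15–11:30, 13:45–14:45, 16:00–16:30, 16:45–17:00.
Windows ≥ 75 min: (none).

none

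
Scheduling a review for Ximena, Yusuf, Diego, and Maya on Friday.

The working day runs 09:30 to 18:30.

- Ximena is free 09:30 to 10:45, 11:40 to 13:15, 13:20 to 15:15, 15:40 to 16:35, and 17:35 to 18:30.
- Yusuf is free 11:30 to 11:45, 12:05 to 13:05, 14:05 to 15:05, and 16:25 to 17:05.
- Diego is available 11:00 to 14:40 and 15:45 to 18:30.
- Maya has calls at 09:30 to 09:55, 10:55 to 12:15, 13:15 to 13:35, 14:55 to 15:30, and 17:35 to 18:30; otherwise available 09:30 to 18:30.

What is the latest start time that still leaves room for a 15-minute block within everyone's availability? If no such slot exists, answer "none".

14:25

Maya free within 09:30–18:30: 09:55–10:55, 12:15–13:15, 13:35–14:55, 15:30–17:35.
Ximena ∩ Yusuf: 11:40–11:45, 12:05–13:05, 14:05–15:05, 16:25–16:35.
Ximena ∩ Yusuf ∩ Diego: 11:40–11:45, 12:05–13:05, 14:05–14:40, 16:25–16:35.
Ximena ∩ Yusuf ∩ Diego ∩ Maya: 12:15–13:05, 14:05–14:40, 16:25–16:35.
Windows ≥ 15 min: 12:15–13:05, 14:05–14:40.
Latest start in the last window 14:05–14:40 is 14:40 − 15 min = 14:25.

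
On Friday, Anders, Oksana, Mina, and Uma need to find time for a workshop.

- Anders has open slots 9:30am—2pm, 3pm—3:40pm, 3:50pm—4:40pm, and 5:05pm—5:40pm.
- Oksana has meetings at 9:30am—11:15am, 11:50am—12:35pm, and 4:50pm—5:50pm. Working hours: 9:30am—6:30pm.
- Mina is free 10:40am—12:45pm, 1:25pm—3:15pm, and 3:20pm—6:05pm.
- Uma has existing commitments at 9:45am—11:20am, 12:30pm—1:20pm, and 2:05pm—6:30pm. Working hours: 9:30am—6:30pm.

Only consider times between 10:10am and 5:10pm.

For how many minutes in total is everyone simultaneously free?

Oksana free within 09:30–18:30: 11:15–11:50, 12:35–16:50, 17:50–18:30.
Uma free within 09:30–18:30: 09:30–09:45, 11:20–12:30, 13:20–14:05.
Anders ∩ Oksana: 11:15–11:50, 12:35–14:00, 15:00–15:40, 15:50–16:40.
Anders ∩ Oksana ∩ Mina: 11:15–11:50, 12:35–12:45, 13:25–14:00, 15:00–15:15, 15:20–15:40, 15:50–16:40.
Anders ∩ Oksana ∩ Mina ∩ Uma: 11:20–11:50, 13:25–14:00.
Restricted to 10:10–17:10: 11:20–11:50, 13:25–14:00.
Total common minutes: 30 + 35 = 65.

65 minutes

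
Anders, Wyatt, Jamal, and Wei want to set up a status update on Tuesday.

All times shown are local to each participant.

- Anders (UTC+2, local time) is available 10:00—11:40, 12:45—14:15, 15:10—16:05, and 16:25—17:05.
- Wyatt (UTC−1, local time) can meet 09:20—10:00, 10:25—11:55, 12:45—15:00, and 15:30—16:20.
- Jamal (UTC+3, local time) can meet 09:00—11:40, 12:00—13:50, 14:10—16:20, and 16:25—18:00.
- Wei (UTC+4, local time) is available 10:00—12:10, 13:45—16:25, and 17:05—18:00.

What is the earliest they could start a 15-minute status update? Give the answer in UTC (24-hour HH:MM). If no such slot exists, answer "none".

11:25

Anders → UTC: 08:00–09:40, 10:45–12:15, 13:10–14:05, 14:25–15:05.
Wyatt → UTC: 10:20–11:00, 11:25–12:55, 13:45–16:00, 16:30–17:20.
Jamal → UTC: 06:00–08:40, 09:00–10:50, 11:10–13:20, 13:25–15:00.
Wei → UTC: 06:00–08:10, 09:45–12:25, 13:05–14:00.
Anders ∩ Wyatt: 10:45–11:00, 11:25–12:15, 13:45–14:05, 14:25–15:05.
Anders ∩ Wyatt ∩ Jamal: 10:45–10:50, 11:25–12:15, 13:45–14:05, 14:25–15:00.
Anders ∩ Wyatt ∩ Jamal ∩ Wei: 10:45–10:50, 11:25–12:15, 13:45–14:00.
Windows ≥ 15 min: 11:25–12:15, 13:45–14:00.
Earliest such window starts at 11:25.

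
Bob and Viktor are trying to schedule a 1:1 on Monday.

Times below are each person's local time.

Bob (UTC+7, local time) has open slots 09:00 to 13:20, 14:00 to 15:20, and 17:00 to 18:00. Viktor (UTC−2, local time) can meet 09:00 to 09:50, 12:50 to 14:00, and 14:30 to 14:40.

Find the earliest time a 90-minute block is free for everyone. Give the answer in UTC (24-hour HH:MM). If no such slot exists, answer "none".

Bob → UTC: 02:00–06:20, 07:00–08:20, 10:00–11:00.
Viktor → UTC: 11:00–11:50, 14:50–16:00, 16:30–16:40.
Bob ∩ Viktor: (none).
Windows ≥ 90 min: (none).

none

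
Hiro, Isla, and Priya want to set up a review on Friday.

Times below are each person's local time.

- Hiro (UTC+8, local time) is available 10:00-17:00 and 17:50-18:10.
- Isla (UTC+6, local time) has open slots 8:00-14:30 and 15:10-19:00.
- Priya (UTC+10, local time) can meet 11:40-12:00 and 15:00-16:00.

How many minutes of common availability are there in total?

60 minutes

Hiro → UTC: 02:00–09:00, 09:50–10:10.
Isla → UTC: 02:00–08:30, 09:10–13:00.
Priya → UTC: 01:40–02:00, 05:00–06:00.
Hiro ∩ Isla: 02:00–08:30, 09:50–10:10.
Hiro ∩ Isla ∩ Priya: 05:00–06:00.
Total common minutes: 60.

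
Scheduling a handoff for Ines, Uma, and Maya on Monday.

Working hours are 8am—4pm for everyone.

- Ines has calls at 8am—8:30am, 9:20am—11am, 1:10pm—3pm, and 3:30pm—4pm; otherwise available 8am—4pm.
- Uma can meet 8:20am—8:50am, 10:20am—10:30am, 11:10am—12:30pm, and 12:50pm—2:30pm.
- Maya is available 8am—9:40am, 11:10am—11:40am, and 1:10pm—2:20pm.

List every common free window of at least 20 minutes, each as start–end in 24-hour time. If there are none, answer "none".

Ines free within 08:00–16:00: 08:30–09:20, 11:00–13:10, 15:00–15:30.
Ines ∩ Uma: 08:30–08:50, 11:10–12:30, 12:50–13:10.
Ines ∩ Uma ∩ Maya: 08:30–08:50, 11:10–11:40.
Windows ≥ 20 min: 08:30–08:50, 11:10–11:40.

08:30–08:50, 11:10–11:40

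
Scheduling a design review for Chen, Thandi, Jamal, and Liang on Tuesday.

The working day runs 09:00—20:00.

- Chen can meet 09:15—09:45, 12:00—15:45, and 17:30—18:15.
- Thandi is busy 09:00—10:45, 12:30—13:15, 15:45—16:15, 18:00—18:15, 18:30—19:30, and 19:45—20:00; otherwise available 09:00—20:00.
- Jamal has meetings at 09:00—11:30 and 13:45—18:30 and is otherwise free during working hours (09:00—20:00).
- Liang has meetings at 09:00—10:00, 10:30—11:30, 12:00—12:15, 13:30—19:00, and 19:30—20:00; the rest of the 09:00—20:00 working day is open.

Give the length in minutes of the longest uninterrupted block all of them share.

Thandi free within 09:00–20:00: 10:45–12:30, 13:15–15:45, 16:15–18:00, 18:15–18:30, 19:30–19:45.
Jamal free within 09:00–20:00: 11:30–13:45, 18:30–20:00.
Liang free within 09:00–20:00: 10:00–10:30, 11:30–12:00, 12:15–13:30, 19:00–19:30.
Chen ∩ Thandi: 12:00–12:30, 13:15–15:45, 17:30–18:00.
Chen ∩ Thandi ∩ Jamal: 12:00–12:30, 13:15–13:45.
Chen ∩ Thandi ∩ Jamal ∩ Liang: 12:15–12:30, 13:15–13:30.
Common window lengths: 15, 15 min; longest is 15.

15 minutes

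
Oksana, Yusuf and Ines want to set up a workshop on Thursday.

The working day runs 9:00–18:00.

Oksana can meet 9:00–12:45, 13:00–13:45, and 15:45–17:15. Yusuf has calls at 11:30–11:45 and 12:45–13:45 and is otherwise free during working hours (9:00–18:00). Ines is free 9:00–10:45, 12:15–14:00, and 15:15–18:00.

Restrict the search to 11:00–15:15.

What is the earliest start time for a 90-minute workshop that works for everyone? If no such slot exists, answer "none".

Yusuf free within 09:00–18:00: 09:00–11:30, 11:45–12:45, 13:45–18:00.
Oksana ∩ Yusuf: 09:00–11:30, 11:45–12:45, 15:45–17:15.
Oksana ∩ Yusuf ∩ Ines: 09:00–10:45, 12:15–12:45, 15:45–17:15.
Restricted to 11:00–15:15: 12:15–12:45.
Windows ≥ 90 min: (none).

none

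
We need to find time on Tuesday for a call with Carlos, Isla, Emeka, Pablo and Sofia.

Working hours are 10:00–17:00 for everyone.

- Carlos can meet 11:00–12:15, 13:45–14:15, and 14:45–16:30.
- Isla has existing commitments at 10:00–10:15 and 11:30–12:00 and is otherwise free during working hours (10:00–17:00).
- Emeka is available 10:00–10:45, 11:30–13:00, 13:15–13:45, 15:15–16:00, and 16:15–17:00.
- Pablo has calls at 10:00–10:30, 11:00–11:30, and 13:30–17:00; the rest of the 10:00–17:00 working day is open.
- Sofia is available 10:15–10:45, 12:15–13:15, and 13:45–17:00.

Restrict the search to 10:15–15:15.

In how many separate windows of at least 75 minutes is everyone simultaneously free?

Isla free within 10:00–17:00: 10:15–11:30, 12:00–17:00.
Pablo free within 10:00–17:00: 10:30–11:00, 11:30–13:30.
Carlos ∩ Isla: 11:00–11:30, 12:00–12:15, 13:45–14:15, 14:45–16:30.
Carlos ∩ Isla ∩ Emeka: 12:00–12:15, 15:15–16:00, 16:15–16:30.
Carlos ∩ Isla ∩ Emeka ∩ Pablo: 12:00–12:15.
Carlos ∩ Isla ∩ Emeka ∩ Pablo ∩ Sofia: (none).
Restricted to 10:15–15:15: (none).
Windows ≥ 75 min: (none).
That's 0 windows.

0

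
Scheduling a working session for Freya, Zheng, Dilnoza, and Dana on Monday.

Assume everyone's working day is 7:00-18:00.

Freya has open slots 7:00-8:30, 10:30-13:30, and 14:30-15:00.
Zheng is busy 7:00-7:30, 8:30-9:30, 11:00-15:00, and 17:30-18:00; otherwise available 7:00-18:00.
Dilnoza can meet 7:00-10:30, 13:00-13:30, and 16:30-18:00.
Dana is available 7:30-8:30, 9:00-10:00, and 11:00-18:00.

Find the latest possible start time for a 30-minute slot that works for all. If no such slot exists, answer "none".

Zheng free within 07:00–18:00: 07:30–08:30, 09:30–11:00, 15:00–17:30.
Freya ∩ Zheng: 07:30–08:30, 10:30–11:00.
Freya ∩ Zheng ∩ Dilnoza: 07:30–08:30.
Freya ∩ Zheng ∩ Dilnoza ∩ Dana: 07:30–08:30.
Windows ≥ 30 min: 07:30–08:30.
Latest start in the last window 07:30–08:30 is 08:30 − 30 min = 08:00.

08:00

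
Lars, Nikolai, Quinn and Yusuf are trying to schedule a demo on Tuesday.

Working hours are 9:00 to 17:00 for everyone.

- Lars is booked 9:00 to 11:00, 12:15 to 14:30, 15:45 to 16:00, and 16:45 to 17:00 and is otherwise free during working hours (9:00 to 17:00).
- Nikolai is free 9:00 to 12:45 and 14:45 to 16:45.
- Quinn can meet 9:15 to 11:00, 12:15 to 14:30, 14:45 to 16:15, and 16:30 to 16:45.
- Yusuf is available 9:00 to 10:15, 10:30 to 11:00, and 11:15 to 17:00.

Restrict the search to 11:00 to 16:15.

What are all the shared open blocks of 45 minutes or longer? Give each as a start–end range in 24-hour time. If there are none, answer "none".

14:45–15:45

Lars free within 09:00–17:00: 11:00–12:15, 14:30–15:45, 16:00–16:45.
Lars ∩ Nikolai: 11:00–12:15, 14:45–15:45, 16:00–16:45.
Lars ∩ Nikolai ∩ Quinn: 14:45–15:45, 16:00–16:15, 16:30–16:45.
Lars ∩ Nikolai ∩ Quinn ∩ Yusuf: 14:45–15:45, 16:00–16:15, 16:30–16:45.
Restricted to 11:00–16:15: 14:45–15:45, 16:00–16:15.
Windows ≥ 45 min: 14:45–15:45.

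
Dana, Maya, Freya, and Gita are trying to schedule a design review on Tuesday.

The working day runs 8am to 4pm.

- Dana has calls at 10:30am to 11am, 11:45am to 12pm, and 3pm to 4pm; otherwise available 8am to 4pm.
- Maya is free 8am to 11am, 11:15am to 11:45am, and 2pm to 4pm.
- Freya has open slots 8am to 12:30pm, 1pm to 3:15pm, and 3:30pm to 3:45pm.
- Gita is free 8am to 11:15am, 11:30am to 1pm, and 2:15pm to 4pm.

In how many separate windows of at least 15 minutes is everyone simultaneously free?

3

Dana free within 08:00–16:00: 08:00–10:30, 11:00–11:45, 12:00–15:00.
Dana ∩ Maya: 08:00–10:30, 11:15–11:45, 14:00–15:00.
Dana ∩ Maya ∩ Freya: 08:00–10:30, 11:15–11:45, 14:00–15:00.
Dana ∩ Maya ∩ Freya ∩ Gita: 08:00–10:30, 11:30–11:45, 14:15–15:00.
Windows ≥ 15 min: 08:00–10:30, 11:30–11:45, 14:15–15:00.
That's 3 windows.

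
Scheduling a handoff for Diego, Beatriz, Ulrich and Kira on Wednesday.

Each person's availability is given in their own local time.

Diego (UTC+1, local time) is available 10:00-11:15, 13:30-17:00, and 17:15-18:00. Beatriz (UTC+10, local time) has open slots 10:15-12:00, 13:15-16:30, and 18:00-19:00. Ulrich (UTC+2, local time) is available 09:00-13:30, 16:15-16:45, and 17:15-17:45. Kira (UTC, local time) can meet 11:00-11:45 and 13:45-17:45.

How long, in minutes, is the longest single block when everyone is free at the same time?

Diego → UTC: 09:00–10:15, 12:30–16:00, 16:15–17:00.
Beatriz → UTC: 00:15–02:00, 03:15–06:30, 08:00–09:00.
Ulrich → UTC: 07:00–11:30, 14:15–14:45, 15:15–15:45.
Kira → UTC: 11:00–11:45, 13:45–17:45.
Diego ∩ Beatriz: (none).
Diego ∩ Beatriz ∩ Ulrich: (none).
Diego ∩ Beatriz ∩ Ulrich ∩ Kira: (none).
No common window.

0 minutes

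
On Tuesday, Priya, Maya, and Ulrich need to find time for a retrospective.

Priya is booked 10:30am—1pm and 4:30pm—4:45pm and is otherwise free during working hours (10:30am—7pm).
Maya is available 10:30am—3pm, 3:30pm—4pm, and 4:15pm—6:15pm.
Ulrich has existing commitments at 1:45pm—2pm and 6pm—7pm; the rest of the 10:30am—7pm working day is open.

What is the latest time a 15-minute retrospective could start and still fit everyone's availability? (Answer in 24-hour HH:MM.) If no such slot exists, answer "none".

17:45

Priya free within 10:30–19:00: 13:00–16:30, 16:45–19:00.
Ulrich free within 10:30–19:00: 10:30–13:45, 14:00–18:00.
Priya ∩ Maya: 13:00–15:00, 15:30–16:00, 16:15–16:30, 16:45–18:15.
Priya ∩ Maya ∩ Ulrich: 13:00–13:45, 14:00–15:00, 15:30–16:00, 16:15–16:30, 16:45–18:00.
Windows ≥ 15 min: 13:00–13:45, 14:00–15:00, 15:30–16:00, 16:15–16:30, 16:45–18:00.
Latest start in the last window 16:45–18:00 is 18:00 − 15 min = 17:45.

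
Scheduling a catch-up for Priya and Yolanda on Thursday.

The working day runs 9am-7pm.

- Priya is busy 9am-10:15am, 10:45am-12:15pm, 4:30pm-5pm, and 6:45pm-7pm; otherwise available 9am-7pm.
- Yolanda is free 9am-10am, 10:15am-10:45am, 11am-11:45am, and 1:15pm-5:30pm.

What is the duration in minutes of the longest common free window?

Priya free within 09:00–19:00: 10:15–10:45, 12:15–16:30, 17:00–18:45.
Priya ∩ Yolanda: 10:15–10:45, 13:15–16:30, 17:00–17:30.
Common window lengths: 30, 195, 30 min; longest is 195.

195 minutes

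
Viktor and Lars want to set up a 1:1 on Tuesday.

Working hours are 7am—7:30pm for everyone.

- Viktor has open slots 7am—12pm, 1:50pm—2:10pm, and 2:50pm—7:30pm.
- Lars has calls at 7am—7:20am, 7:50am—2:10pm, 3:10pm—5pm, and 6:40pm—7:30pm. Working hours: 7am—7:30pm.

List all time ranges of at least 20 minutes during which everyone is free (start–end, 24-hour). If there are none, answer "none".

Lars free within 07:00–19:30: 07:20–07:50, 14:10–15:10, 17:00–18:40.
Viktor ∩ Lars: 07:20–07:50, 14:50–15:10, 17:00–18:40.
Windows ≥ 20 min: 07:20–07:50, 14:50–15:10, 17:00–18:40.

07:20–07:50, 14:50–15:10, 17:00–18:40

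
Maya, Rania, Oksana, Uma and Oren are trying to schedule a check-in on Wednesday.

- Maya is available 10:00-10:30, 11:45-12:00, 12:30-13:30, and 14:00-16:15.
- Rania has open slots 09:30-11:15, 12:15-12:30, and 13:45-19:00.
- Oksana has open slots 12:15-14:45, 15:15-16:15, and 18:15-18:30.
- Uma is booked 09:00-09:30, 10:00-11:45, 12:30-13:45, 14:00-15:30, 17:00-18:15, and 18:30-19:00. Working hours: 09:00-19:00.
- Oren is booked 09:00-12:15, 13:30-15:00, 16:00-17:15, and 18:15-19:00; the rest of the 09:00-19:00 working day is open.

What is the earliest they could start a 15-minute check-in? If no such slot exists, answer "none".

Uma free within 09:00–19:00: 09:30–10:00, 11:45–12:30, 13:45–14:00, 15:30–17:00, 18:15–18:30.
Oren free within 09:00–19:00: 12:15–13:30, 15:00–16:00, 17:15–18:15.
Maya ∩ Rania: 10:00–10:30, 14:00–16:15.
Maya ∩ Rania ∩ Oksana: 14:00–14:45, 15:15–16:15.
Maya ∩ Rania ∩ Oksana ∩ Uma: 15:30–16:15.
Maya ∩ Rania ∩ Oksana ∩ Uma ∩ Oren: 15:30–16:00.
Windows ≥ 15 min: 15:30–16:00.
Earliest such window starts at 15:30.

15:30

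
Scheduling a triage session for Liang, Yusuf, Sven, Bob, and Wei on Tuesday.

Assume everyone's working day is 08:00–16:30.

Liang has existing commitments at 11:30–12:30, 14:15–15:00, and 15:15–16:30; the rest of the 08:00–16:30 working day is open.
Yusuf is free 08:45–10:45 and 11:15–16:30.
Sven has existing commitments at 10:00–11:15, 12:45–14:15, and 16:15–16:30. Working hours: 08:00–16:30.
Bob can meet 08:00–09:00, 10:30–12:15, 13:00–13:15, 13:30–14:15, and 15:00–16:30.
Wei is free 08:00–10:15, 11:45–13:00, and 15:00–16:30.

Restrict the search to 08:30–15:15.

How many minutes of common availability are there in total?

Liang free within 08:00–16:30: 08:00–11:30, 12:30–14:15, 15:00–15:15.
Sven free within 08:00–16:30: 08:00–10:00, 11:15–12:45, 14:15–16:15.
Liang ∩ Yusuf: 08:45–10:45, 11:15–11:30, 12:30–14:15, 15:00–15:15.
Liang ∩ Yusuf ∩ Sven: 08:45–10:00, 11:15–11:30, 12:30–12:45, 15:00–15:15.
Liang ∩ Yusuf ∩ Sven ∩ Bob: 08:45–09:00, 11:15–11:30, 15:00–15:15.
Liang ∩ Yusuf ∩ Sven ∩ Bob ∩ Wei: 08:45–09:00, 15:00–15:15.
Restricted to 08:30–15:15: 08:45–09:00, 15:00–15:15.
Total common minutes: 15 + 15 = 30.

30 minutes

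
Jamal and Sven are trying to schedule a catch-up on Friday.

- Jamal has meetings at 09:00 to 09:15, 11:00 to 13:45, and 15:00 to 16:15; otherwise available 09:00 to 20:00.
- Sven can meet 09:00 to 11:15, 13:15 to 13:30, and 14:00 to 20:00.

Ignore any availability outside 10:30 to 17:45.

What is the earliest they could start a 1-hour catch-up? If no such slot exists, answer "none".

Jamal free within 09:00–20:00: 09:15–11:00, 13:45–15:00, 16:15–20:00.
Jamal ∩ Sven: 09:15–11:00, 14:00–15:00, 16:15–20:00.
Restricted to 10:30–17:45: 10:30–11:00, 14:00–15:00, 16:15–17:45.
Windows ≥ 60 min: 14:00–15:00, 16:15–17:45.
Earliest such window starts at 14:00.

14:00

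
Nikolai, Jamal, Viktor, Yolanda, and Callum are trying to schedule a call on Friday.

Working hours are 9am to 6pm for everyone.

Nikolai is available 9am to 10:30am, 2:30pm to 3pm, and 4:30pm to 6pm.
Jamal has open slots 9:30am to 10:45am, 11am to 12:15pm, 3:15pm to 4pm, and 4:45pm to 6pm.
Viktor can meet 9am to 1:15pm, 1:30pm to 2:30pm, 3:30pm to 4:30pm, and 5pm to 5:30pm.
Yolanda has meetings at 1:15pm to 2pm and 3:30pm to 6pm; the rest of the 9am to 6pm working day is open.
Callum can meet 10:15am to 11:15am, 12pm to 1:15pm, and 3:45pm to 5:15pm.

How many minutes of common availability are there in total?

Yolanda free within 09:00–18:00: 09:00–13:15, 14:00–15:30.
Nikolai ∩ Jamal: 09:30–10:30, 16:45–18:00.
Nikolai ∩ Jamal ∩ Viktor: 09:30–10:30, 17:00–17:30.
Nikolai ∩ Jamal ∩ Viktor ∩ Yolanda: 09:30–10:30.
Nikolai ∩ Jamal ∩ Viktor ∩ Yolanda ∩ Callum: 10:15–10:30.
Total common minutes: 15.

15 minutes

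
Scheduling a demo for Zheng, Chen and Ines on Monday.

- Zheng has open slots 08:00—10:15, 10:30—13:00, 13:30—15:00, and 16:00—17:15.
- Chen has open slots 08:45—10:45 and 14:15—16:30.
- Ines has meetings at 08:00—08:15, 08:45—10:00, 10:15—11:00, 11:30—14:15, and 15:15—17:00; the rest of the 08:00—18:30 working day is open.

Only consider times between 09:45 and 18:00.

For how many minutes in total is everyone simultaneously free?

Ines free within 08:00–18:30: 08:15–08:45, 10:00–10:15, 11:00–11:30, 14:15–15:15, 17:00–18:30.
Zheng ∩ Chen: 08:45–10:15, 10:30–10:45, 14:15–15:00, 16:00–16:30.
Zheng ∩ Chen ∩ Ines: 10:00–10:15, 14:15–15:00.
Restricted to 09:45–18:00: 10:00–10:15, 14:15–15:00.
Total common minutes: 15 + 45 = 60.

60 minutes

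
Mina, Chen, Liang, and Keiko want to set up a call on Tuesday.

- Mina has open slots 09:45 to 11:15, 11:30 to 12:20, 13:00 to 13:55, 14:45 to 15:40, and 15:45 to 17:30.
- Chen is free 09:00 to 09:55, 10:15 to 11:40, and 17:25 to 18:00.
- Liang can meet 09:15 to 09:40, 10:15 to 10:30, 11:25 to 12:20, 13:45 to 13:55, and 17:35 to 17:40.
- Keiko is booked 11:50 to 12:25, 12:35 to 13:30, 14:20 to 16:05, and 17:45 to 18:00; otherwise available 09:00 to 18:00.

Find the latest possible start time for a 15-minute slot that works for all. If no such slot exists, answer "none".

Keiko free within 09:00–18:00: 09:00–11:50, 12:25–12:35, 13:30–14:20, 16:05–17:45.
Mina ∩ Chen: 09:45–09:55, 10:15–11:15, 11:30–11:40, 17:25–17:30.
Mina ∩ Chen ∩ Liang: 10:15–10:30, 11:30–11:40.
Mina ∩ Chen ∩ Liang ∩ Keiko: 10:15–10:30, 11:30–11:40.
Windows ≥ 15 min: 10:15–10:30.
Latest start in the last window 10:15–10:30 is 10:30 − 15 min = 10:15.

10:15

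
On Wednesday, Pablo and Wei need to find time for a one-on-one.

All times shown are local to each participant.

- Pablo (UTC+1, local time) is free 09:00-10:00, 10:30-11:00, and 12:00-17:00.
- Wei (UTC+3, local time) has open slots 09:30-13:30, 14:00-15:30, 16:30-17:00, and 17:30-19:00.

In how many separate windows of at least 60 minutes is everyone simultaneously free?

3

Pablo → UTC: 08:00–09:00, 09:30–10:00, 11:00–16:00.
Wei → UTC: 06:30–10:30, 11:00–12:30, 13:30–14:00, 14:30–16:00.
Pablo ∩ Wei: 08:00–09:00, 09:30–10:00, 11:00–12:30, 13:30–14:00, 14:30–16:00.
Windows ≥ 60 min: 08:00–09:00, 11:00–12:30, 14:30–16:00.
That's 3 windows.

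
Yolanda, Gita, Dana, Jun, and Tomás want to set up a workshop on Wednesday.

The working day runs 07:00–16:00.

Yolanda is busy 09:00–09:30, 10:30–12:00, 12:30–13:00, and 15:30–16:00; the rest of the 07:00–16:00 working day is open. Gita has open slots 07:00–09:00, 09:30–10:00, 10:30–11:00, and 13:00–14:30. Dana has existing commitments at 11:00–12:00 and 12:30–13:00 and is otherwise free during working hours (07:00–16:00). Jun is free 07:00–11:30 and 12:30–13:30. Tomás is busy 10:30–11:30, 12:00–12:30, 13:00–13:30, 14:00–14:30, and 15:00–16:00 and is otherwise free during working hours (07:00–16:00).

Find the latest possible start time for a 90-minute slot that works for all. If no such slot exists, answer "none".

07:30

Yolanda free within 07:00–16:00: 07:00–09:00, 09:30–10:30, 12:00–12:30, 13:00–15:30.
Dana free within 07:00–16:00: 07:00–11:00, 12:00–12:30, 13:00–16:00.
Tomás free within 07:00–16:00: 07:00–10:30, 11:30–12:00, 12:30–13:00, 13:30–14:00, 14:30–15:00.
Yolanda ∩ Gita: 07:00–09:00, 09:30–10:00, 13:00–14:30.
Yolanda ∩ Gita ∩ Dana: 07:00–09:00, 09:30–10:00, 13:00–14:30.
Yolanda ∩ Gita ∩ Dana ∩ Jun: 07:00–09:00, 09:30–10:00, 13:00–13:30.
Yolanda ∩ Gita ∩ Dana ∩ Jun ∩ Tomás: 07:00–09:00, 09:30–10:00.
Windows ≥ 90 min: 07:00–09:00.
Latest start in the last window 07:00–09:00 is 09:00 − 90 min = 07:30.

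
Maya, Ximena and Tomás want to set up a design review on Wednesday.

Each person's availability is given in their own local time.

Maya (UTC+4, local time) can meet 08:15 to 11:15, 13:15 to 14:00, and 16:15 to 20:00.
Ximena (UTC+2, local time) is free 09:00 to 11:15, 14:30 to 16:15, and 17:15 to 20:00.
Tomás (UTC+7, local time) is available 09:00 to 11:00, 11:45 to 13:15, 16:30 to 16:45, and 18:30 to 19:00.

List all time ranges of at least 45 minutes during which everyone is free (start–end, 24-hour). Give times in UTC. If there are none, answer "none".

none

Maya → UTC: 04:15–07:15, 09:15–10:00, 12:15–16:00.
Ximena → UTC: 07:00–09:15, 12:30–14:15, 15:15–18:00.
Tomás → UTC: 02:00–04:00, 04:45–06:15, 09:30–09:45, 11:30–12:00.
Maya ∩ Ximena: 07:00–07:15, 12:30–14:15, 15:15–16:00.
Maya ∩ Ximena ∩ Tomás: (none).
Windows ≥ 45 min: (none).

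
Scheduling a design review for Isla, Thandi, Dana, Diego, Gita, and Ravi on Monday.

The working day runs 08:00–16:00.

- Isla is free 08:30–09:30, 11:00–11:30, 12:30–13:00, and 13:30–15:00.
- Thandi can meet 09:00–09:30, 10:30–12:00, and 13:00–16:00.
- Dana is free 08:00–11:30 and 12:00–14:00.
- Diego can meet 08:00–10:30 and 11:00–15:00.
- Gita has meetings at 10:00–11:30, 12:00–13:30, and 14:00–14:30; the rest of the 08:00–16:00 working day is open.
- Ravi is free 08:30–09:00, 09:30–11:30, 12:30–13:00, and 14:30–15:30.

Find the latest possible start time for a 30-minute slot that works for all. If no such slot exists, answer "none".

Gita free within 08:00–16:00: 08:00–10:00, 11:30–12:00, 13:30–14:00, 14:30–16:00.
Isla ∩ Thandi: 09:00–09:30, 11:00–11:30, 13:30–15:00.
Isla ∩ Thandi ∩ Dana: 09:00–09:30, 11:00–11:30, 13:30–14:00.
Isla ∩ Thandi ∩ Dana ∩ Diego: 09:00–09:30, 11:00–11:30, 13:30–14:00.
Isla ∩ Thandi ∩ Dana ∩ Diego ∩ Gita: 09:00–09:30, 13:30–14:00.
Isla ∩ Thandi ∩ Dana ∩ Diego ∩ Gita ∩ Ravi: (none).
Windows ≥ 30 min: (none).

none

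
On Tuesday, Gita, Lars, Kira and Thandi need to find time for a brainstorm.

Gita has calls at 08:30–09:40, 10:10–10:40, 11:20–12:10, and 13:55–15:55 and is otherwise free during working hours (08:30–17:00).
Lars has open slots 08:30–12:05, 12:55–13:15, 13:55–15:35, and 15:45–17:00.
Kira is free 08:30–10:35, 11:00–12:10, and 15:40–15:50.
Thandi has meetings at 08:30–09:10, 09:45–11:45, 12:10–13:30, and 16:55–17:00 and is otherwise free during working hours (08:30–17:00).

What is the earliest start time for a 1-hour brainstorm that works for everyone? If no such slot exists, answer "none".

none

Gita free within 08:30–17:00: 09:40–10:10, 10:40–11:20, 12:10–13:55, 15:55–17:00.
Thandi free within 08:30–17:00: 09:10–09:45, 11:45–12:10, 13:30–16:55.
Gita ∩ Lars: 09:40–10:10, 10:40–11:20, 12:55–13:15, 15:55–17:00.
Gita ∩ Lars ∩ Kira: 09:40–10:10, 11:00–11:20.
Gita ∩ Lars ∩ Kira ∩ Thandi: 09:40–09:45.
Windows ≥ 60 min: (none).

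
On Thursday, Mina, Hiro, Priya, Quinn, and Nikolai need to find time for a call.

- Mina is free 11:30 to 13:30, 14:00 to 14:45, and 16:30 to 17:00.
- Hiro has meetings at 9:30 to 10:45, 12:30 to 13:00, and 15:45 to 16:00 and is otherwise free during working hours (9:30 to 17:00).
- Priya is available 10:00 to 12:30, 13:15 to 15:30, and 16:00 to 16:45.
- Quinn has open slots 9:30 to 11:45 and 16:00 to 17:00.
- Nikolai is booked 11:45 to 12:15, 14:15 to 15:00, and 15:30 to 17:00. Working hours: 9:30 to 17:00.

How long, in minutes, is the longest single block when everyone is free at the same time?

Hiro free within 09:30–17:00: 10:45–12:30, 13:00–15:45, 16:00–17:00.
Nikolai free within 09:30–17:00: 09:30–11:45, 12:15–14:15, 15:00–15:30.
Mina ∩ Hiro: 11:30–12:30, 13:00–13:30, 14:00–14:45, 16:30–17:00.
Mina ∩ Hiro ∩ Priya: 11:30–12:30, 13:15–13:30, 14:00–14:45, 16:30–16:45.
Mina ∩ Hiro ∩ Priya ∩ Quinn: 11:30–11:45, 16:30–16:45.
Mina ∩ Hiro ∩ Priya ∩ Quinn ∩ Nikolai: 11:30–11:45.
Single common window of 15 minutes.

15 minutes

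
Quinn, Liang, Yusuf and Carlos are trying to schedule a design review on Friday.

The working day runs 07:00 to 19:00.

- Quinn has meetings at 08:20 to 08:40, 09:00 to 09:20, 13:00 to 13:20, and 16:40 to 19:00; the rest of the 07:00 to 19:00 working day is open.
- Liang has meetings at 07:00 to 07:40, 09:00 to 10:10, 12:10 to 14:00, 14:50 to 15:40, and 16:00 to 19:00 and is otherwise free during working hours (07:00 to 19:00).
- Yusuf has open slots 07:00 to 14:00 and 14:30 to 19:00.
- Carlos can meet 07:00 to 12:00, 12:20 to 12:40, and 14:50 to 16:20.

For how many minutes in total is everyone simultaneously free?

190 minutes

Quinn free within 07:00–19:00: 07:00–08:20, 08:40–09:00, 09:20–13:00, 13:20–16:40.
Liang free within 07:00–19:00: 07:40–09:00, 10:10–12:10, 14:00–14:50, 15:40–16:00.
Quinn ∩ Liang: 07:40–08:20, 08:40–09:00, 10:10–12:10, 14:00–14:50, 15:40–16:00.
Quinn ∩ Liang ∩ Yusuf: 07:40–08:20, 08:40–09:00, 10:10–12:10, 14:30–14:50, 15:40–16:00.
Quinn ∩ Liang ∩ Yusuf ∩ Carlos: 07:40–08:20, 08:40–09:00, 10:10–12:00, 15:40–16:00.
Total common minutes: 40 + 20 + 110 + 20 = 190.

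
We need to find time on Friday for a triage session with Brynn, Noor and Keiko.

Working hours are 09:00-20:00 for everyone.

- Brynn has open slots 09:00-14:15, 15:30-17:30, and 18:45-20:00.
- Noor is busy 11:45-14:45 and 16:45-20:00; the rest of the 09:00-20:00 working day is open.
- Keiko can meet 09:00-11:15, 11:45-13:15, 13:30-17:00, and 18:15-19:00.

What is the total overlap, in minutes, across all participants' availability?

210 minutes

Noor free within 09:00–20:00: 09:00–11:45, 14:45–16:45.
Brynn ∩ Noor: 09:00–11:45, 15:30–16:45.
Brynn ∩ Noor ∩ Keiko: 09:00–11:15, 15:30–16:45.
Total common minutes: 135 + 75 = 210.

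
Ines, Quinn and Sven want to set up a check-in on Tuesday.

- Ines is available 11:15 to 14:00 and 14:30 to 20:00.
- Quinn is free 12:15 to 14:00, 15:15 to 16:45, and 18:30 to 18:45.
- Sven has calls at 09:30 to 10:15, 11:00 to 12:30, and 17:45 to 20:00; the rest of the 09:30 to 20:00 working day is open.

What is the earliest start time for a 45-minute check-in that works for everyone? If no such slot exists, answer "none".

Sven free within 09:30–20:00: 10:15–11:00, 12:30–17:45.
Ines ∩ Quinn: 12:15–14:00, 15:15–16:45, 18:30–18:45.
Ines ∩ Quinn ∩ Sven: 12:30–14:00, 15:15–16:45.
Windows ≥ 45 min: 12:30–14:00, 15:15–16:45.
Earliest such window starts at 12:30.

12:30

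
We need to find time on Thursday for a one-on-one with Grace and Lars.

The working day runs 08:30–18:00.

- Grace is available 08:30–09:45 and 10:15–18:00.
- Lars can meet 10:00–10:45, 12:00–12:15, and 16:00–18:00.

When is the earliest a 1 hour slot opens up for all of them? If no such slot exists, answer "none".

Grace ∩ Lars: 10:15–10:45, 12:00–12:15, 16:00–18:00.
Windows ≥ 60 min: 16:00–18:00.
Earliest such window starts at 16:00.

16:00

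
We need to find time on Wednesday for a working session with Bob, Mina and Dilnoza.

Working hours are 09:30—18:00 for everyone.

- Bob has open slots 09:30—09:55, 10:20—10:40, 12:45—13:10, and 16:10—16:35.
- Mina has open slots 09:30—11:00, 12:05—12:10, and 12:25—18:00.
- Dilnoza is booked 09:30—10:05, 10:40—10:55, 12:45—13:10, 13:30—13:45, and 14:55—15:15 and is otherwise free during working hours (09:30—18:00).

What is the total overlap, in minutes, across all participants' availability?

Dilnoza free within 09:30–18:00: 10:05–10:40, 10:55–12:45, 13:10–13:30, 13:45–14:55, 15:15–18:00.
Bob ∩ Mina: 09:30–09:55, 10:20–10:40, 12:45–13:10, 16:10–16:35.
Bob ∩ Mina ∩ Dilnoza: 10:20–10:40, 16:10–16:35.
Total common minutes: 20 + 25 = 45.

45 minutes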